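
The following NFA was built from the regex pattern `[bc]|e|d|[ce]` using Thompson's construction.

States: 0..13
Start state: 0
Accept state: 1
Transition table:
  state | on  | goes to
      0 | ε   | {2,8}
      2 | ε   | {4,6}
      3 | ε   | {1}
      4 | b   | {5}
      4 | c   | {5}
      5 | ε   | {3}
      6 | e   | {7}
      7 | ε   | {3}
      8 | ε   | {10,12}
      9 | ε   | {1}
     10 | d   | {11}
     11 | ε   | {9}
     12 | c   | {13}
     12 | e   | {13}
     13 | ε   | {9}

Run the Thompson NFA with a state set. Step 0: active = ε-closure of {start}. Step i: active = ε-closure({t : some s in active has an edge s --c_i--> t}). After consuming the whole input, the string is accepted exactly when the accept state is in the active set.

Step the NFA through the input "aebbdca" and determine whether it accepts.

start: ε-closure({0}) = {0,2,4,6,8,10,12}
'a' @ 1: {}  — state set empty
rest 'ebbdca' ignored (set empty)
after full input: {}  (accept=1 not in)

Answer: REJECT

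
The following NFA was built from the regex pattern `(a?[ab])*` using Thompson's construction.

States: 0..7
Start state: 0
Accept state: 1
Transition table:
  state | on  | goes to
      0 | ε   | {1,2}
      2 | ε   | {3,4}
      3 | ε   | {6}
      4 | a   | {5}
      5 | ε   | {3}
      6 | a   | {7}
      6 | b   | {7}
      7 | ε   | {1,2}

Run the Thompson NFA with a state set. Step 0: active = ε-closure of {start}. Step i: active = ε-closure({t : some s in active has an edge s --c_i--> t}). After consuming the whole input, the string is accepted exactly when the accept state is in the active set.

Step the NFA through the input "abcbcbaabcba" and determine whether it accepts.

Answer: REJECT

Trace:
S₀ = ε-closure({0}) = {0,1,2,3,4,6}
'a' @ 1: {1,2,3,4,5,6,7}  (accept∈set)
'b' @ 2: {1,2,3,4,6,7}  (accept∈set)
'c' @ 3: {}  — no active states
rest 'bcbaabcba' ignored (set empty)
end set {} — state 1 not in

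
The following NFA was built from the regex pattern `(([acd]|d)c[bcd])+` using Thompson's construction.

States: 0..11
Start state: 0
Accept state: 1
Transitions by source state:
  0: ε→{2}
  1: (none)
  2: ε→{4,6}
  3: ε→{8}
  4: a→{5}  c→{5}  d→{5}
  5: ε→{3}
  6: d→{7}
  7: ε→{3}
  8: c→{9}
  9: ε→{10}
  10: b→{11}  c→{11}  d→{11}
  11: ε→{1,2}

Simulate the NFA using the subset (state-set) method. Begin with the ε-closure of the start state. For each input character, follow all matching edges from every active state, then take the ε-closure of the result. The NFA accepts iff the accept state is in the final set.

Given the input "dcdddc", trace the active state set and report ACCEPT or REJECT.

S₀ = ε-closure({0}) = {0,2,4,6}
'd' @ 1: {3,5,7,8}
'c' @ 2: {9,10}
'd' @ 3: {1,2,4,6,11}  ✓accept
'd' @ 4: {3,5,7,8}
'd' @ 5: {}  — no active states
rest 'c' ignored (set empty)
end set {} — state 1 not in

Answer: REJECT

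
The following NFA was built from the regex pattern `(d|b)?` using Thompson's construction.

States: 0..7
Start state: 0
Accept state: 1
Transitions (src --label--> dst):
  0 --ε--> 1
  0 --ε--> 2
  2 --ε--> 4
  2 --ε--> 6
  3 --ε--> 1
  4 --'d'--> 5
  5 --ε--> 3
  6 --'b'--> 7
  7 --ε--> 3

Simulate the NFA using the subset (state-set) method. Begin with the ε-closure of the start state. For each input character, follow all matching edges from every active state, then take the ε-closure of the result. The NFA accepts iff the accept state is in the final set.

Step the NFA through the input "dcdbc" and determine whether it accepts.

initial (ε-close {0}): {0,1,2,4,6}
'd' @ 1: {1,3,5}  [accepting]
'c' @ 2: {}  — state set empty
rest 'dbc' ignored (set empty)
after full input: {}  (accept=1 not in)

Answer: REJECT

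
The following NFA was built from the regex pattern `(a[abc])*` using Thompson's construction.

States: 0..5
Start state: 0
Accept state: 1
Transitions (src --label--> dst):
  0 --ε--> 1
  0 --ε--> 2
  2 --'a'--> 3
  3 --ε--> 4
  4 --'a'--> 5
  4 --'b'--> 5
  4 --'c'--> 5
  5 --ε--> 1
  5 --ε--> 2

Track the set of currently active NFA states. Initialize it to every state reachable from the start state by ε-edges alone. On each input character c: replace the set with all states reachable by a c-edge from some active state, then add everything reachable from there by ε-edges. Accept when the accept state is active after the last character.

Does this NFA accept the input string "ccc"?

start: ε-closure({0}) = {0,1,2}
'c' @ 1: {}  — dead — no transitions
rest 'cc' ignored (set empty)
final: {}; accept 1 not in set

Answer: REJECT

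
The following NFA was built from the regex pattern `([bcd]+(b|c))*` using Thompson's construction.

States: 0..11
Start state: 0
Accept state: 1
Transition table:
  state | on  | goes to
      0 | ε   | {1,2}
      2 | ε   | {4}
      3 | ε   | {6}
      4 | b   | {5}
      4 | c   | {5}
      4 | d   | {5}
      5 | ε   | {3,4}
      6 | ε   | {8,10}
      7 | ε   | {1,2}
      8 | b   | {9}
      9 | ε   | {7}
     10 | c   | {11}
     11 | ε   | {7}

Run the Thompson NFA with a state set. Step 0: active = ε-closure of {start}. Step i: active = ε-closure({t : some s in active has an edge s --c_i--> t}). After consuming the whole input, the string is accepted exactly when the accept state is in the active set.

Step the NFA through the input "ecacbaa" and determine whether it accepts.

start: ε-closure({0}) = {0,1,2,4}
'e' @ 1: {}  — state set empty
rest 'cacbaa' ignored (set empty)
end set {} — state 1 not in

Answer: REJECT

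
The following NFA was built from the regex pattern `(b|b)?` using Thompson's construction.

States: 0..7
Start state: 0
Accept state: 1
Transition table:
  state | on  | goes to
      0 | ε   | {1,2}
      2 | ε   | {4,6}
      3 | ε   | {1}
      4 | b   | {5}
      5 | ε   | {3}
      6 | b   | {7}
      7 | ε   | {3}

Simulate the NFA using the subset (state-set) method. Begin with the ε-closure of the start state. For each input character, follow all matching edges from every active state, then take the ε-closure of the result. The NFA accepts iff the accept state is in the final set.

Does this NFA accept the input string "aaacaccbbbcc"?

start: ε-closure({0}) = {0,1,2,4,6}
'a' @ 1: {}  — dead — no transitions
rest 'aacaccbbbcc' ignored (set empty)
after full input: {}  (accept=1 not in)

Answer: REJECT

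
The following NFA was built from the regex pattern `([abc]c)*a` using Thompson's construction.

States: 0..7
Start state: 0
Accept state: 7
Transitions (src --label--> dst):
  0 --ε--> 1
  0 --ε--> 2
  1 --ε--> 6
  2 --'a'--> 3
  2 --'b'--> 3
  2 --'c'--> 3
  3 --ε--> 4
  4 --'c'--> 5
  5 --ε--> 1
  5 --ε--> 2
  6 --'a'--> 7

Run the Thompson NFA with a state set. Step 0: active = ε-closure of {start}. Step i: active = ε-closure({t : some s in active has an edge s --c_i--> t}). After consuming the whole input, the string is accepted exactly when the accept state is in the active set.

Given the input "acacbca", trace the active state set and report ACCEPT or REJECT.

Answer: ACCEPT

Derivation:
S₀ = ε-closure({0}) = {0,1,2,6}
'a' @ 1: {3,4,7}  (accept∈set)
'c' @ 2: {1,2,5,6}
'a' @ 3: {3,4,7}  (accept∈set)
'c' @ 4: {1,2,5,6}
'b' @ 5: {3,4}
'c' @ 6: {1,2,5,6}
'a' @ 7: {3,4,7}  (accept∈set)
end set {3,4,7} — state 7 in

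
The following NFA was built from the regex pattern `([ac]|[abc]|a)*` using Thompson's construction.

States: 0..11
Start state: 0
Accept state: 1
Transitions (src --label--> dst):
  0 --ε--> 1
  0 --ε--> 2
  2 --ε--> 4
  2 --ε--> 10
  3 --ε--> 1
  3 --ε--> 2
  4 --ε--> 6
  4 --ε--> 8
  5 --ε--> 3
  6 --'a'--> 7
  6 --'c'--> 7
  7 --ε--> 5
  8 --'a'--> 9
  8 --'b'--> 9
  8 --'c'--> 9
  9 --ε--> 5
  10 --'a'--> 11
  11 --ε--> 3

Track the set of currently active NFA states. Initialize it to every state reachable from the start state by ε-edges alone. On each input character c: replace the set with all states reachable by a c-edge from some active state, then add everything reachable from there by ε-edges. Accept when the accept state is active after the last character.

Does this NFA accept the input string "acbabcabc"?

initial (ε-close {0}): {0,1,2,4,6,8,10}
'a' @ 1: {1,2,3,4,5,6,7,8,9,10,11}  (accept∈set)
'c' @ 2: {1,2,3,4,5,6,7,8,9,10}  (accept∈set)
'b' @ 3: {1,2,3,4,5,6,8,9,10}  (accept∈set)
'a' @ 4: {1,2,3,4,5,6,7,8,9,10,11}  (accept∈set)
'b' @ 5: {1,2,3,4,5,6,8,9,10}  (accept∈set)
'c' @ 6: {1,2,3,4,5,6,7,8,9,10}  (accept∈set)
'a' @ 7: {1,2,3,4,5,6,7,8,9,10,11}  (accept∈set)
'b' @ 8: {1,2,3,4,5,6,8,9,10}  (accept∈set)
'c' @ 9: {1,2,3,4,5,6,7,8,9,10}  (accept∈set)
final: {1,2,3,4,5,6,7,8,9,10}; accept 1 in set

Answer: ACCEPT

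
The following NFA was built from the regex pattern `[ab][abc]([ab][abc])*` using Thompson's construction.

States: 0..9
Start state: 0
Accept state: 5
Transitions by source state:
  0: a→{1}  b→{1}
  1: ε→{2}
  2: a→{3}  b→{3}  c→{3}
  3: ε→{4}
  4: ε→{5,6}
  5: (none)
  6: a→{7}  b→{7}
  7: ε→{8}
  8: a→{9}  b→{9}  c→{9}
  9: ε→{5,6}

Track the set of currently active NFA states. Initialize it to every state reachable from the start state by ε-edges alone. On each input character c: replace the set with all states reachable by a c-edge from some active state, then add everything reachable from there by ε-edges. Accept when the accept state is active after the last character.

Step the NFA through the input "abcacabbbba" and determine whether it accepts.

initial (ε-close {0}): {0}
'a' @ 1: {1,2}
'b' @ 2: {3,4,5,6}  ✓accept
'c' @ 3: {}  — state set empty
rest 'acabbbba' ignored (set empty)
after full input: {}  (accept=5 not in)

Answer: REJECT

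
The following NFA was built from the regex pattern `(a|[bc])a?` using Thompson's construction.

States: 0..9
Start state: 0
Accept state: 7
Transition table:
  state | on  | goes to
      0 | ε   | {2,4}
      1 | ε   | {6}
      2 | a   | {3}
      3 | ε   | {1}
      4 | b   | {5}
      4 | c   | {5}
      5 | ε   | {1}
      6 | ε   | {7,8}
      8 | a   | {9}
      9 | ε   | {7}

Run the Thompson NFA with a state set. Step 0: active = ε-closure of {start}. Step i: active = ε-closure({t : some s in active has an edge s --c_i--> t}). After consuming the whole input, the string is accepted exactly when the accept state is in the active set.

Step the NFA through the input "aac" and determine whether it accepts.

S₀ = ε-closure({0}) = {0,2,4}
'a' @ 1: {1,3,6,7,8}  ✓accept
'a' @ 2: {7,9}  ✓accept
'c' @ 3: {}  — state set empty
after full input: {}  (accept=7 not in)

Answer: REJECT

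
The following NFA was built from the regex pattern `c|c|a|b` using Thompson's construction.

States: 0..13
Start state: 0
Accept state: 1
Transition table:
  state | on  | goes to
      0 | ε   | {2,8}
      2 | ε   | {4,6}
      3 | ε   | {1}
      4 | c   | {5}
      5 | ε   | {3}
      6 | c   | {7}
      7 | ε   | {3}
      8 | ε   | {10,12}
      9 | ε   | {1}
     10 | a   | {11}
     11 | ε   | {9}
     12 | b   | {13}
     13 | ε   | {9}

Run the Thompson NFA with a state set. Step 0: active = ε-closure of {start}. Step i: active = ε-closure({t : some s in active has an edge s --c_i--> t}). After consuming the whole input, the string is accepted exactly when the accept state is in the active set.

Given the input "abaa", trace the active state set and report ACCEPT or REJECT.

Answer: REJECT

Derivation:
start: ε-closure({0}) = {0,2,4,6,8,10,12}
'a' @ 1: {1,9,11}  ✓accept
'b' @ 2: {}  — dead — no transitions
rest 'aa' ignored (set empty)
final: {}; accept 1 not in set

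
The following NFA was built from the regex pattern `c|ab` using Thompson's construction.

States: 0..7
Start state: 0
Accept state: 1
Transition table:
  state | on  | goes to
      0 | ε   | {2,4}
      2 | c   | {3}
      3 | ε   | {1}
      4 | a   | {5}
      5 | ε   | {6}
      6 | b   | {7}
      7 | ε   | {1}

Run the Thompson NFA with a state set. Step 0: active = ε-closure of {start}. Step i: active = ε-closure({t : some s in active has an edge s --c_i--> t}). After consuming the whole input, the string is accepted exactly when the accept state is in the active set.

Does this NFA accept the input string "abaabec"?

Answer: REJECT

Trace:
initial (ε-close {0}): {0,2,4}
'a' @ 1: {5,6}
'b' @ 2: {1,7}  ✓accept
'a' @ 3: {}  — state set empty
rest 'abec' ignored (set empty)
end set {} — state 1 not in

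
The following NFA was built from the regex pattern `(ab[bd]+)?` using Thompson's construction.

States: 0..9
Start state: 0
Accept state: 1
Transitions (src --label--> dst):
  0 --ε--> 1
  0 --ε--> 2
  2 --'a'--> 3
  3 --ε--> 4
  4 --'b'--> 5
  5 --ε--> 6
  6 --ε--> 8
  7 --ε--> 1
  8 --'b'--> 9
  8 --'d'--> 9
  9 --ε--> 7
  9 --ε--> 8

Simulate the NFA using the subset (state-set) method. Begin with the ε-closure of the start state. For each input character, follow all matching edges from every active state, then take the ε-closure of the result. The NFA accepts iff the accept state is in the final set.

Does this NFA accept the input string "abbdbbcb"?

S₀ = ε-closure({0}) = {0,1,2}
'a' @ 1: {3,4}
'b' @ 2: {5,6,8}
'b' @ 3: {1,7,8,9}  [accepting]
'd' @ 4: {1,7,8,9}  [accepting]
'b' @ 5: {1,7,8,9}  [accepting]
'b' @ 6: {1,7,8,9}  [accepting]
'c' @ 7: {}  — dead — no transitions
rest 'b' ignored (set empty)
end set {} — state 1 not in

Answer: REJECT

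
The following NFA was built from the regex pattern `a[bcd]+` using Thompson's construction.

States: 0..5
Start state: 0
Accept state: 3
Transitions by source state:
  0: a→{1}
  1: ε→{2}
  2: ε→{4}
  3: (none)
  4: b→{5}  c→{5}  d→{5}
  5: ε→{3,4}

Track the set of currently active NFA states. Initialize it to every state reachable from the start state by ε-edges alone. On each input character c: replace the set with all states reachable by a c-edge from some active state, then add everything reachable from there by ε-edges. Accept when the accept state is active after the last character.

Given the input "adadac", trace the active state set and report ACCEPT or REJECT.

Answer: REJECT

Steps:
initial (ε-close {0}): {0}
'a' @ 1: {1,2,4}
'd' @ 2: {3,4,5}  ✓accept
'a' @ 3: {}  — state set empty
rest 'dac' ignored (set empty)
final: {}; accept 3 not in set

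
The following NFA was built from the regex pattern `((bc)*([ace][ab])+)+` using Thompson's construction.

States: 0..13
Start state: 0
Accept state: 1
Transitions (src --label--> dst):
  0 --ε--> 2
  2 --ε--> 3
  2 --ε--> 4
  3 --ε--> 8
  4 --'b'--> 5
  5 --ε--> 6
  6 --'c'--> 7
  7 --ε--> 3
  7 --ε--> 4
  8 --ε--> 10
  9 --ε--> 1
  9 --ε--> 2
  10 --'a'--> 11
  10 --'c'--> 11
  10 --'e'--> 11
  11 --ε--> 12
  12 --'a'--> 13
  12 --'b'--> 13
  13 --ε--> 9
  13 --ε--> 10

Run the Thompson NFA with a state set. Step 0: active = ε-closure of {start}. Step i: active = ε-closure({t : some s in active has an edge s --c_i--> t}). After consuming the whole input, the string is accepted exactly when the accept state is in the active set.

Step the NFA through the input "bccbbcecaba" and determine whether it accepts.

initial (ε-close {0}): {0,2,3,4,8,10}
'b' @ 1: {5,6}
'c' @ 2: {3,4,7,8,10}
'c' @ 3: {11,12}
'b' @ 4: {1,2,3,4,8,9,10,13}  (accept∈set)
'b' @ 5: {5,6}
'c' @ 6: {3,4,7,8,10}
'e' @ 7: {11,12}
'c' @ 8: {}  — dead — no transitions
rest 'aba' ignored (set empty)
end set {} — state 1 not in

Answer: REJECT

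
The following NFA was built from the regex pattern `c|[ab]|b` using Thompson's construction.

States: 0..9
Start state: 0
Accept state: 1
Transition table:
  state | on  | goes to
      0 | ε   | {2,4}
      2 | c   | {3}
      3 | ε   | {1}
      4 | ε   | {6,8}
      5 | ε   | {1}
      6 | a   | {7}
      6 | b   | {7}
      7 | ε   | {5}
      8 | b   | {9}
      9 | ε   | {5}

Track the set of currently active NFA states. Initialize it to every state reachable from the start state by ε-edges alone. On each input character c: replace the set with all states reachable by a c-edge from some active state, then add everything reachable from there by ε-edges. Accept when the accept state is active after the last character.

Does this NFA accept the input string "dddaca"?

start: ε-closure({0}) = {0,2,4,6,8}
'd' @ 1: {}  — state set empty
rest 'ddaca' ignored (set empty)
after full input: {}  (accept=1 not in)

Answer: REJECT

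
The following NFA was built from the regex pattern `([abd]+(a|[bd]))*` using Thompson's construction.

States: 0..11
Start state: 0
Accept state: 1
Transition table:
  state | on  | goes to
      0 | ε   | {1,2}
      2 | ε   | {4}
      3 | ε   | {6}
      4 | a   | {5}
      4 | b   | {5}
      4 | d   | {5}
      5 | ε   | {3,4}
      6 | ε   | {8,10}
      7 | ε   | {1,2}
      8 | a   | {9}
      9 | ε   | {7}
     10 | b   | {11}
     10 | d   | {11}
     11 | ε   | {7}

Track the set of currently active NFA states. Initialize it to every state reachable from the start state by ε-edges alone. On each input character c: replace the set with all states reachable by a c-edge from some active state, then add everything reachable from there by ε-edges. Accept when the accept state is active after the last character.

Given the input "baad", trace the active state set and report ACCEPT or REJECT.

start: ε-closure({0}) = {0,1,2,4}
'b' @ 1: {3,4,5,6,8,10}
'a' @ 2: {1,2,3,4,5,6,7,8,9,10}  ✓accept
'a' @ 3: {1,2,3,4,5,6,7,8,9,10}  ✓accept
'd' @ 4: {1,2,3,4,5,6,7,8,10,11}  ✓accept
final: {1,2,3,4,5,6,7,8,10,11}; accept 1 in set

Answer: ACCEPT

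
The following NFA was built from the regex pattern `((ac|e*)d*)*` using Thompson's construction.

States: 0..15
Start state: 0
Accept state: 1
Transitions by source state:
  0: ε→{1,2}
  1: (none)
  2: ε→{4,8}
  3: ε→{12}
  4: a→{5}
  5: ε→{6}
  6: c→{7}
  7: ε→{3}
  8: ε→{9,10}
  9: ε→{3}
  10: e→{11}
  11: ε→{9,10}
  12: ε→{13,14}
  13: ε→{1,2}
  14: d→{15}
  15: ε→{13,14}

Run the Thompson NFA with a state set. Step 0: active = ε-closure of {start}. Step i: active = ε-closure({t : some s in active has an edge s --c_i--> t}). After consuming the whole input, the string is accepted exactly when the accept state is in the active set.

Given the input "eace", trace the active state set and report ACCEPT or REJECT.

initial (ε-close {0}): {0,1,2,3,4,8,9,10,12,13,14}
'e' @ 1: {1,2,3,4,8,9,10,11,12,13,14}  ✓accept
'a' @ 2: {5,6}
'c' @ 3: {1,2,3,4,7,8,9,10,12,13,14}  ✓accept
'e' @ 4: {1,2,3,4,8,9,10,11,12,13,14}  ✓accept
end set {1,2,3,4,8,9,10,11,12,13,14} — state 1 in

Answer: ACCEPT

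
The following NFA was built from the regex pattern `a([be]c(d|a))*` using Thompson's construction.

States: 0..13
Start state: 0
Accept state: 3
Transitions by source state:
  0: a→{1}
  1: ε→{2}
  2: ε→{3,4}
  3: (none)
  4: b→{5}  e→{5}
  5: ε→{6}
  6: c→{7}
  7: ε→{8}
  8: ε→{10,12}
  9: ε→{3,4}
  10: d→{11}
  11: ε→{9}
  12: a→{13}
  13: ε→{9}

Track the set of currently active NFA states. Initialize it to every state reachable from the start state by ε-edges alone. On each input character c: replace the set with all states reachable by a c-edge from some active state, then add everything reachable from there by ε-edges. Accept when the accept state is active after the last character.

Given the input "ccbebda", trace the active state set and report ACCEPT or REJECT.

S₀ = ε-closure({0}) = {0}
'c' @ 1: {}  — no active states
rest 'cbebda' ignored (set empty)
end set {} — state 3 not in

Answer: REJECT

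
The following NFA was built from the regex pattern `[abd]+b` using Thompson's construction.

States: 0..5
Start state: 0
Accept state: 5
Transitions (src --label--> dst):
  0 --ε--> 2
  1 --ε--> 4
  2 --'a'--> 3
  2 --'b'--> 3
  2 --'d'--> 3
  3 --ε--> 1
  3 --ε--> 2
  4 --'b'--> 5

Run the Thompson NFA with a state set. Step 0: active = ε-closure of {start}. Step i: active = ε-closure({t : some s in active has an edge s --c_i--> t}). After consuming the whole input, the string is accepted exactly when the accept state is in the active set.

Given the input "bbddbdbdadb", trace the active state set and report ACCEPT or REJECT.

Answer: ACCEPT

Steps:
start: ε-closure({0}) = {0,2}
'b' @ 1: {1,2,3,4}
'b' @ 2: {1,2,3,4,5}  ✓accept
'd' @ 3: {1,2,3,4}
'd' @ 4: {1,2,3,4}
'b' @ 5: {1,2,3,4,5}  ✓accept
'd' @ 6: {1,2,3,4}
'b' @ 7: {1,2,3,4,5}  ✓accept
'd' @ 8: {1,2,3,4}
'a' @ 9: {1,2,3,4}
'd' @ 10: {1,2,3,4}
'b' @ 11: {1,2,3,4,5}  ✓accept
end set {1,2,3,4,5} — state 5 in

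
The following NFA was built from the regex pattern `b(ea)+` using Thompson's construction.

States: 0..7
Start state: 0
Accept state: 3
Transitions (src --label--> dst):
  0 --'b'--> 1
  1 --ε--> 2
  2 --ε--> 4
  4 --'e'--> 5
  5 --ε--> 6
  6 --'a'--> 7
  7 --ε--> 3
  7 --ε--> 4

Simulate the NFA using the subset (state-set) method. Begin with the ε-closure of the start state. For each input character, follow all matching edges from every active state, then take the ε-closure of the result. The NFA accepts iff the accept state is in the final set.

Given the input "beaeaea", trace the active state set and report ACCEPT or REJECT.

S₀ = ε-closure({0}) = {0}
'b' @ 1: {1,2,4}
'e' @ 2: {5,6}
'a' @ 3: {3,4,7}  (accept∈set)
'e' @ 4: {5,6}
'a' @ 5: {3,4,7}  (accept∈set)
'e' @ 6: {5,6}
'a' @ 7: {3,4,7}  (accept∈set)
final: {3,4,7}; accept 3 in set

Answer: ACCEPT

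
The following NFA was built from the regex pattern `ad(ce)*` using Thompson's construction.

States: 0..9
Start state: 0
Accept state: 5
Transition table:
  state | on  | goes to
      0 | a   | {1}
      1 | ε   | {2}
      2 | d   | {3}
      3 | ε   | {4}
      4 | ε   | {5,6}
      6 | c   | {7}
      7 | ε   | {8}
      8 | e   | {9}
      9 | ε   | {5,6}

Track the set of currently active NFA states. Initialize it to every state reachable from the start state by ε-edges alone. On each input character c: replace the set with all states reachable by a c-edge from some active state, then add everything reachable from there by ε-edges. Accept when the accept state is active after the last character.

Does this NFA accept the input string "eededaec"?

Answer: REJECT

Steps:
initial (ε-close {0}): {0}
'e' @ 1: {}  — dead — no transitions
rest 'ededaec' ignored (set empty)
after full input: {}  (accept=5 not in)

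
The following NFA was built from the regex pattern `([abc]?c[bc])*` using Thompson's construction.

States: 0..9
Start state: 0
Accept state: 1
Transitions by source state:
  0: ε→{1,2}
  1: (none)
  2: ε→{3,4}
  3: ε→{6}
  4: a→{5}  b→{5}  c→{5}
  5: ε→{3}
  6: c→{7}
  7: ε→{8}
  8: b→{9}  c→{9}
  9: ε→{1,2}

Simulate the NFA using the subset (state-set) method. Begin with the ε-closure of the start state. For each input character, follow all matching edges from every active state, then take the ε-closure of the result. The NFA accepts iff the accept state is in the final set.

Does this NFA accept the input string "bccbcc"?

S₀ = ε-closure({0}) = {0,1,2,3,4,6}
'b' @ 1: {3,5,6}
'c' @ 2: {7,8}
'c' @ 3: {1,2,3,4,6,9}  ✓accept
'b' @ 4: {3,5,6}
'c' @ 5: {7,8}
'c' @ 6: {1,2,3,4,6,9}  ✓accept
end set {1,2,3,4,6,9} — state 1 in

Answer: ACCEPT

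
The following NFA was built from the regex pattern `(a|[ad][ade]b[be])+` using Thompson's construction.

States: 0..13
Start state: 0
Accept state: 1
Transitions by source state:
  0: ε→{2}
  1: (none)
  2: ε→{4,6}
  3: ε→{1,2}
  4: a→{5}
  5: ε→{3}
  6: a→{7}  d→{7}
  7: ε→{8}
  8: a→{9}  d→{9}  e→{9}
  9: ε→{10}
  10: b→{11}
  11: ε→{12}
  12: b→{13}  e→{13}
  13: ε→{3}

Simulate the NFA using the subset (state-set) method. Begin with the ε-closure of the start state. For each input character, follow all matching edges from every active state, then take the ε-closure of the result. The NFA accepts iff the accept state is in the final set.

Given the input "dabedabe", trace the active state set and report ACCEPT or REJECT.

Answer: ACCEPT

Derivation:
S₀ = ε-closure({0}) = {0,2,4,6}
'd' @ 1: {7,8}
'a' @ 2: {9,10}
'b' @ 3: {11,12}
'e' @ 4: {1,2,3,4,6,13}  ✓accept
'd' @ 5: {7,8}
'a' @ 6: {9,10}
'b' @ 7: {11,12}
'e' @ 8: {1,2,3,4,6,13}  ✓accept
end set {1,2,3,4,6,13} — state 1 in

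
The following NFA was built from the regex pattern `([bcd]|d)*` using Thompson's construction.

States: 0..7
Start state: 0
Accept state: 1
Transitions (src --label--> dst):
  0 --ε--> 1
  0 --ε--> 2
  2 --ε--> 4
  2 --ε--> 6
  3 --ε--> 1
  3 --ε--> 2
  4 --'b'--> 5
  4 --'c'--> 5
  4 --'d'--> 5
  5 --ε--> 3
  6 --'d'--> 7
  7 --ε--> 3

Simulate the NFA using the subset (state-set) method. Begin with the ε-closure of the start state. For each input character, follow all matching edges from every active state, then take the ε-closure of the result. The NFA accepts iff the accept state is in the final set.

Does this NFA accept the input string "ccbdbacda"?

Answer: REJECT

Trace:
start: ε-closure({0}) = {0,1,2,4,6}
'c' @ 1: {1,2,3,4,5,6}  (accept∈set)
'c' @ 2: {1,2,3,4,5,6}  (accept∈set)
'b' @ 3: {1,2,3,4,5,6}  (accept∈set)
'd' @ 4: {1,2,3,4,5,6,7}  (accept∈set)
'b' @ 5: {1,2,3,4,5,6}  (accept∈set)
'a' @ 6: {}  — state set empty
rest 'cda' ignored (set empty)
final: {}; accept 1 not in set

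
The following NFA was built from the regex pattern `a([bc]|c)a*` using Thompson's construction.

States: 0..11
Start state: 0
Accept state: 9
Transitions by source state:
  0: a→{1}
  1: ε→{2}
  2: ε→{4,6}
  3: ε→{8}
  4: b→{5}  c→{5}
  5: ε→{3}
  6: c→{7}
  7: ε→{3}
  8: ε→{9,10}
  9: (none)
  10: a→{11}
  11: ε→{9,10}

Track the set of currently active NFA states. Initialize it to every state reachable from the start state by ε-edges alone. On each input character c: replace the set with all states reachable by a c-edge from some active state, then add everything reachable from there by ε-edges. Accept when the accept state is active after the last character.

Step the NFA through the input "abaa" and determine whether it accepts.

S₀ = ε-closure({0}) = {0}
'a' @ 1: {1,2,4,6}
'b' @ 2: {3,5,8,9,10}  (accept∈set)
'a' @ 3: {9,10,11}  (accept∈set)
'a' @ 4: {9,10,11}  (accept∈set)
after full input: {9,10,11}  (accept=9 in)

Answer: ACCEPT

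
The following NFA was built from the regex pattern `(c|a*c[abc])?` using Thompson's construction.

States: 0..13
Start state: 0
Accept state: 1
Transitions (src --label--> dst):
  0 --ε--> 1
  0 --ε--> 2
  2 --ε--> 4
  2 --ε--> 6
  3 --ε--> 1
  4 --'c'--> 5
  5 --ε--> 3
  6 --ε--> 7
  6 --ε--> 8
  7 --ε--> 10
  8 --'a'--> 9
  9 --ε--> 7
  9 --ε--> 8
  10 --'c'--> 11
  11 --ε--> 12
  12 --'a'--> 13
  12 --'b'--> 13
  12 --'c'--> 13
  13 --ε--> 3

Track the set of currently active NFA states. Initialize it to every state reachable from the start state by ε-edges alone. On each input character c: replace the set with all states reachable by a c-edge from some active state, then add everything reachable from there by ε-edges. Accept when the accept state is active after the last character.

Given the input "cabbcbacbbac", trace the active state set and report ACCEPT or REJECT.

initial (ε-close {0}): {0,1,2,4,6,7,8,10}
'c' @ 1: {1,3,5,11,12}  [accepting]
'a' @ 2: {1,3,13}  [accepting]
'b' @ 3: {}  — state set empty
rest 'bcbacbbac' ignored (set empty)
after full input: {}  (accept=1 not in)

Answer: REJECT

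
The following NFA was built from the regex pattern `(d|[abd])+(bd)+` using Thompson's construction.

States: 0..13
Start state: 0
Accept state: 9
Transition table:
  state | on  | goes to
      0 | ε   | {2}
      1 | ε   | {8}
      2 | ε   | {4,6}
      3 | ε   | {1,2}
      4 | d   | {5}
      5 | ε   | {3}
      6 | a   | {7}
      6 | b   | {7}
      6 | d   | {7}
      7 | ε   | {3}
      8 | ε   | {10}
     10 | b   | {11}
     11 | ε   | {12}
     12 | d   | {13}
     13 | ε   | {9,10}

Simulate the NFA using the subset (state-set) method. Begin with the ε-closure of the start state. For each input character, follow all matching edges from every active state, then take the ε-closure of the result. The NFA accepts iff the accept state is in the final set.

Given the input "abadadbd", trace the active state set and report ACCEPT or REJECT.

Answer: ACCEPT

Derivation:
start: ε-closure({0}) = {0,2,4,6}
'a' @ 1: {1,2,3,4,6,7,8,10}
'b' @ 2: {1,2,3,4,6,7,8,10,11,12}
'a' @ 3: {1,2,3,4,6,7,8,10}
'd' @ 4: {1,2,3,4,5,6,7,8,10}
'a' @ 5: {1,2,3,4,6,7,8,10}
'd' @ 6: {1,2,3,4,5,6,7,8,10}
'b' @ 7: {1,2,3,4,6,7,8,10,11,12}
'd' @ 8: {1,2,3,4,5,6,7,8,9,10,13}  [accepting]
end set {1,2,3,4,5,6,7,8,9,10,13} — state 9 in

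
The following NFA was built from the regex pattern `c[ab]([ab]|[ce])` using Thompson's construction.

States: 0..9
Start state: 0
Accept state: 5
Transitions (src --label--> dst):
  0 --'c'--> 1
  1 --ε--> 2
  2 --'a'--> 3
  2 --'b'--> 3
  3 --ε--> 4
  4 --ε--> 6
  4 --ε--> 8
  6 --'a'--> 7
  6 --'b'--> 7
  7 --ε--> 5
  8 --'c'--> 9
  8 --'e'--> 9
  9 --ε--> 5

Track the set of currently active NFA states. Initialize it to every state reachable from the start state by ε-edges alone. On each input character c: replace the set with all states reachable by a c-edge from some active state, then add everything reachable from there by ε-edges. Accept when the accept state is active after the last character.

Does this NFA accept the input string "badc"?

initial (ε-close {0}): {0}
'b' @ 1: {}  — no active states
rest 'adc' ignored (set empty)
after full input: {}  (accept=5 not in)

Answer: REJECT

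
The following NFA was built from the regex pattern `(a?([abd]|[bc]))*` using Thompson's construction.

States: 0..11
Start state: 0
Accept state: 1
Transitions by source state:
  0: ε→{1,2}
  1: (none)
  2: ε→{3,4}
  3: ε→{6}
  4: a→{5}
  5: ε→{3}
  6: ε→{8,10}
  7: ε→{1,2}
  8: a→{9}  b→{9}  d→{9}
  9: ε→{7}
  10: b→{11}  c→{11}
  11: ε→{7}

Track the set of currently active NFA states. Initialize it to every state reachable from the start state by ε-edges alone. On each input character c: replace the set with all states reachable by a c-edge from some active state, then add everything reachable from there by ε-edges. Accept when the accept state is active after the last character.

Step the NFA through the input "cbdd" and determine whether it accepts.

S₀ = ε-closure({0}) = {0,1,2,3,4,6,8,10}
'c' @ 1: {1,2,3,4,6,7,8,10,11}  ✓accept
'b' @ 2: {1,2,3,4,6,7,8,9,10,11}  ✓accept
'd' @ 3: {1,2,3,4,6,7,8,9,10}  ✓accept
'd' @ 4: {1,2,3,4,6,7,8,9,10}  ✓accept
end set {1,2,3,4,6,7,8,9,10} — state 1 in

Answer: ACCEPT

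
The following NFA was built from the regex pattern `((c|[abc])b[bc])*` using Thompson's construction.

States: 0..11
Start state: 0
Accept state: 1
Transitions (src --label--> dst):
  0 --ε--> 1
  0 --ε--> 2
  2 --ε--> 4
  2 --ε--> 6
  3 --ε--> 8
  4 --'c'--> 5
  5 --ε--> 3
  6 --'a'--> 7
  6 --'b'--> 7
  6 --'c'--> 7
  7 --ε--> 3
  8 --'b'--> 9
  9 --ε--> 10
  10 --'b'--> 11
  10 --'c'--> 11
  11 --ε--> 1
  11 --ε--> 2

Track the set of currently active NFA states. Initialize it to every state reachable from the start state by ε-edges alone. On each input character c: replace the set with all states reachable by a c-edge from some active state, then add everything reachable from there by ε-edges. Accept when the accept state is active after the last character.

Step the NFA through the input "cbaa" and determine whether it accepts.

Answer: REJECT

Trace:
start: ε-closure({0}) = {0,1,2,4,6}
'c' @ 1: {3,5,7,8}
'b' @ 2: {9,10}
'a' @ 3: {}  — no active states
rest 'a' ignored (set empty)
final: {}; accept 1 not in set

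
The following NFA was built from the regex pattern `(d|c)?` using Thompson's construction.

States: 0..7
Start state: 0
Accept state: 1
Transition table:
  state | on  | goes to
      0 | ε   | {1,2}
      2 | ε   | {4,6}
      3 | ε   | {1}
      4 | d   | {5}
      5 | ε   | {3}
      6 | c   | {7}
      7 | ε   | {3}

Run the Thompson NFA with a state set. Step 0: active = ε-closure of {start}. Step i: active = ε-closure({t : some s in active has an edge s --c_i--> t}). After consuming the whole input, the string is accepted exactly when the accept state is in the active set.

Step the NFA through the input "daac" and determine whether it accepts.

initial (ε-close {0}): {0,1,2,4,6}
'd' @ 1: {1,3,5}  (accept∈set)
'a' @ 2: {}  — no active states
rest 'ac' ignored (set empty)
final: {}; accept 1 not in set

Answer: REJECT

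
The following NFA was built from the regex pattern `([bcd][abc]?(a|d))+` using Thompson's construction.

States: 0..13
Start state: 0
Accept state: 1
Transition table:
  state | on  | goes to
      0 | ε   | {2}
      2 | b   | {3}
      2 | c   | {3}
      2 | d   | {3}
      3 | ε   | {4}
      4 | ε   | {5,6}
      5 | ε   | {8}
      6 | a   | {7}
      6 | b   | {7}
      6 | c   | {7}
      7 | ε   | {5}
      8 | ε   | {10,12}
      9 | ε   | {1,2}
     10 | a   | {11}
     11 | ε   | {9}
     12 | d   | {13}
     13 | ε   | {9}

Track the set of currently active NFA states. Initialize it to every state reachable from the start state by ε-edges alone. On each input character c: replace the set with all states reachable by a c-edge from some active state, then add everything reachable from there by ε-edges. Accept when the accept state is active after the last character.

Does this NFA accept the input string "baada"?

start: ε-closure({0}) = {0,2}
'b' @ 1: {3,4,5,6,8,10,12}
'a' @ 2: {1,2,5,7,8,9,10,11,12}  [accepting]
'a' @ 3: {1,2,9,11}  [accepting]
'd' @ 4: {3,4,5,6,8,10,12}
'a' @ 5: {1,2,5,7,8,9,10,11,12}  [accepting]
end set {1,2,5,7,8,9,10,11,12} — state 1 in

Answer: ACCEPT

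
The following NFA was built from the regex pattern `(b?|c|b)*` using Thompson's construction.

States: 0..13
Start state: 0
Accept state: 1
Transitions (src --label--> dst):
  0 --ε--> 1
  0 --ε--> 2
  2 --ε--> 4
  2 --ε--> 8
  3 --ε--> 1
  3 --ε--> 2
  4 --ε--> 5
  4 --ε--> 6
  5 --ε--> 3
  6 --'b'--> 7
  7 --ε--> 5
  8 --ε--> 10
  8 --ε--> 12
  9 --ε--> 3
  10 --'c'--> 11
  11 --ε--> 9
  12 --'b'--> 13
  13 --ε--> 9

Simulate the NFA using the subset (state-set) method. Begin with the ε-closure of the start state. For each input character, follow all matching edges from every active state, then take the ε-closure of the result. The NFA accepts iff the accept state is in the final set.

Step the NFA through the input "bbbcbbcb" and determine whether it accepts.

Answer: ACCEPT

Derivation:
start: ε-closure({0}) = {0,1,2,3,4,5,6,8,10,12}
'b' @ 1: {1,2,3,4,5,6,7,8,9,10,12,13}  (accept∈set)
'b' @ 2: {1,2,3,4,5,6,7,8,9,10,12,13}  (accept∈set)
'b' @ 3: {1,2,3,4,5,6,7,8,9,10,12,13}  (accept∈set)
'c' @ 4: {1,2,3,4,5,6,8,9,10,11,12}  (accept∈set)
'b' @ 5: {1,2,3,4,5,6,7,8,9,10,12,13}  (accept∈set)
'b' @ 6: {1,2,3,4,5,6,7,8,9,10,12,13}  (accept∈set)
'c' @ 7: {1,2,3,4,5,6,8,9,10,11,12}  (accept∈set)
'b' @ 8: {1,2,3,4,5,6,7,8,9,10,12,13}  (accept∈set)
after full input: {1,2,3,4,5,6,7,8,9,10,12,13}  (accept=1 in)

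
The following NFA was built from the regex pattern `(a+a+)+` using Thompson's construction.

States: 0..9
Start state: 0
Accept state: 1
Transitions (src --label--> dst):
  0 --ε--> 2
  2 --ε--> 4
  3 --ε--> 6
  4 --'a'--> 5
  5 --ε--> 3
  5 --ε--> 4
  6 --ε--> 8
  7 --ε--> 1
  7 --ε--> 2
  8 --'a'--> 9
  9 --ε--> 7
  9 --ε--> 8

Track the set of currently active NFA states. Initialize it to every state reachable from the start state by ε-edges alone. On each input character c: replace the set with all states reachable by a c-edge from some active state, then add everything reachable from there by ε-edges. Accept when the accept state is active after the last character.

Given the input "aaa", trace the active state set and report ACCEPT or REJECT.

S₀ = ε-closure({0}) = {0,2,4}
'a' @ 1: {3,4,5,6,8}
'a' @ 2: {1,2,3,4,5,6,7,8,9}  (accept∈set)
'a' @ 3: {1,2,3,4,5,6,7,8,9}  (accept∈set)
end set {1,2,3,4,5,6,7,8,9} — state 1 in

Answer: ACCEPT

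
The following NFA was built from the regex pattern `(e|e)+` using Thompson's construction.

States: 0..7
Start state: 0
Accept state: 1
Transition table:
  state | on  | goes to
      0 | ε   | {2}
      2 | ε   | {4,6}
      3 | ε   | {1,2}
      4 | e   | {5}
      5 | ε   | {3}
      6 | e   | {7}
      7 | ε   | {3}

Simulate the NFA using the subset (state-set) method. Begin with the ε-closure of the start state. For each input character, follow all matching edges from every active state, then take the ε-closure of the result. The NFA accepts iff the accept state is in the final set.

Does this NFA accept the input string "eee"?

Answer: ACCEPT

Derivation:
initial (ε-close {0}): {0,2,4,6}
'e' @ 1: {1,2,3,4,5,6,7}  ✓accept
'e' @ 2: {1,2,3,4,5,6,7}  ✓accept
'e' @ 3: {1,2,3,4,5,6,7}  ✓accept
end set {1,2,3,4,5,6,7} — state 1 in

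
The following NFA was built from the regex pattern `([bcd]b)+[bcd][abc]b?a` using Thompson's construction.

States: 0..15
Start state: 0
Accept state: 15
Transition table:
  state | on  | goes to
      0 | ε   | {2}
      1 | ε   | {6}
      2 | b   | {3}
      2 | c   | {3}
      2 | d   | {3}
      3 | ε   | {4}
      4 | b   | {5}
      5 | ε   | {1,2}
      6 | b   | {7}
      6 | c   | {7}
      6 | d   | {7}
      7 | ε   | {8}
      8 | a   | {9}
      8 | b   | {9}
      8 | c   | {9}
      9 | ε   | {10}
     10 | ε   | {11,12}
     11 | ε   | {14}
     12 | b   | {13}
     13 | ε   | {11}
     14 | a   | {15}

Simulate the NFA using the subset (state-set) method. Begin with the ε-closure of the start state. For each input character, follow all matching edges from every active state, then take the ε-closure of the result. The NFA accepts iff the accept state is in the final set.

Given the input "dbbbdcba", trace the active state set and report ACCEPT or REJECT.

Answer: ACCEPT

Trace:
initial (ε-close {0}): {0,2}
'd' @ 1: {3,4}
'b' @ 2: {1,2,5,6}
'b' @ 3: {3,4,7,8}
'b' @ 4: {1,2,5,6,9,10,11,12,14}
'd' @ 5: {3,4,7,8}
'c' @ 6: {9,10,11,12,14}
'b' @ 7: {11,13,14}
'a' @ 8: {15}  [accepting]
after full input: {15}  (accept=15 in)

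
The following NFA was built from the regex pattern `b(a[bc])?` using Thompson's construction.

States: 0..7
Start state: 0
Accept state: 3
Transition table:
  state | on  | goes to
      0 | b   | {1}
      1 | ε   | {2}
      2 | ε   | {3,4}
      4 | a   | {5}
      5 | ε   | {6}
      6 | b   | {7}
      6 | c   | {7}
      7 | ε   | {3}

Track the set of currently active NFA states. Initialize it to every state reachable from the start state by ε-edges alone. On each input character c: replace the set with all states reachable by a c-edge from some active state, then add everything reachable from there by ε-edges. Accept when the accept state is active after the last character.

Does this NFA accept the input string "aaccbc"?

start: ε-closure({0}) = {0}
'a' @ 1: {}  — dead — no transitions
rest 'accbc' ignored (set empty)
end set {} — state 3 not in

Answer: REJECT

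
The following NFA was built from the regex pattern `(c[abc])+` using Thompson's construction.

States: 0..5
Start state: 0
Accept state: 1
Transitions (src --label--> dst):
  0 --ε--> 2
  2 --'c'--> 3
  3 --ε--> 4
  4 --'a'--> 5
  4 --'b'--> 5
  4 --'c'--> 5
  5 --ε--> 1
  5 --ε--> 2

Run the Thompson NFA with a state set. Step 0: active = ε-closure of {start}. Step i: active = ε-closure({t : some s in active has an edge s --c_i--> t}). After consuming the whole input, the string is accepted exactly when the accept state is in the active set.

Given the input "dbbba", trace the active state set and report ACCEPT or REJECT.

Answer: REJECT

Trace:
start: ε-closure({0}) = {0,2}
'd' @ 1: {}  — dead — no transitions
rest 'bbba' ignored (set empty)
after full input: {}  (accept=1 not in)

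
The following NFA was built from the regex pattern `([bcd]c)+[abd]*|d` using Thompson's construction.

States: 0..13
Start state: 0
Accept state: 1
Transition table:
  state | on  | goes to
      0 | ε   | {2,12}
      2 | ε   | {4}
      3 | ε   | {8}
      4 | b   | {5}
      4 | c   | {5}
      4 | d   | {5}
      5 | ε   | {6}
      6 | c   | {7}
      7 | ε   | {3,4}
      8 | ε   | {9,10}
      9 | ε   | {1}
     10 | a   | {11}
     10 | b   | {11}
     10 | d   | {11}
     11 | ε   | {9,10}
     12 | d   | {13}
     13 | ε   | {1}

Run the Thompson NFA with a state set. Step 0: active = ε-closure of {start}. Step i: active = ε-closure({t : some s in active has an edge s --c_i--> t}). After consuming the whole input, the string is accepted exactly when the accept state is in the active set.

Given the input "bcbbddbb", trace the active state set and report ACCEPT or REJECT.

S₀ = ε-closure({0}) = {0,2,4,12}
'b' @ 1: {5,6}
'c' @ 2: {1,3,4,7,8,9,10}  ✓accept
'b' @ 3: {1,5,6,9,10,11}  ✓accept
'b' @ 4: {1,9,10,11}  ✓accept
'd' @ 5: {1,9,10,11}  ✓accept
'd' @ 6: {1,9,10,11}  ✓accept
'b' @ 7: {1,9,10,11}  ✓accept
'b' @ 8: {1,9,10,11}  ✓accept
after full input: {1,9,10,11}  (accept=1 in)

Answer: ACCEPT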